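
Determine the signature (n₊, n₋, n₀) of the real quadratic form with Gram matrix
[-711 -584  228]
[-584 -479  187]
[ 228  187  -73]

step 0: pivot -711 → sign −
step 1: pivot 487/711 → sign +
step 2: pivot 2/487 → sign +
signature = (2, 1, 0)

Answer: (2, 1, 0)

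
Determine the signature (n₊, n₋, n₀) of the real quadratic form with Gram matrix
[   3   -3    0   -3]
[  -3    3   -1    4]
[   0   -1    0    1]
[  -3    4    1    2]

Answer: (3, 1, 0)

Derivation:
step 0: pivot 3 → sign +
step 1: pivot -2 → sign −
step 2: pivot 1/2 → sign +
step 3: pivot 1 → sign +
signature = (3, 1, 0)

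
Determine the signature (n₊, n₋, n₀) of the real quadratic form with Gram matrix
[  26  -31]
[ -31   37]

Answer: (2, 0, 0)

Derivation:
step 0: pivot 26 → sign +
step 1: pivot 1/26 → sign +
signature = (2, 0, 0)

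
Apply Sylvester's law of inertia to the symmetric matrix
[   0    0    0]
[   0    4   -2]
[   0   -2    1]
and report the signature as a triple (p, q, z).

Answer: (1, 0, 2)

Derivation:
step 0: pivot 4 → sign +
step 1: row/col 1 already zero → sign 0
step 2: row/col 2 already zero → sign 0
signature = (1, 0, 2)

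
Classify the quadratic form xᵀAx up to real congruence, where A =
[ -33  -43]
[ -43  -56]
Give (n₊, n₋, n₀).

Answer: (1, 1, 0)

Derivation:
step 0: pivot -33 → sign −
step 1: pivot 1/33 → sign +
signature = (1, 1, 0)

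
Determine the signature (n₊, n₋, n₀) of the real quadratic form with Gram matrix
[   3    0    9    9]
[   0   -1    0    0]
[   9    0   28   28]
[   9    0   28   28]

Answer: (2, 1, 1)

Derivation:
step 0: pivot 3 → sign +
step 1: pivot -1 → sign −
step 2: pivot 1 → sign +
step 3: row/col 3 already zero → sign 0
signature = (2, 1, 1)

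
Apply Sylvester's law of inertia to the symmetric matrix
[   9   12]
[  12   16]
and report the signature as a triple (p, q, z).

step 0: pivot 9 → sign +
step 1: row/col 1 already zero → sign 0
signature = (1, 0, 1)

Answer: (1, 0, 1)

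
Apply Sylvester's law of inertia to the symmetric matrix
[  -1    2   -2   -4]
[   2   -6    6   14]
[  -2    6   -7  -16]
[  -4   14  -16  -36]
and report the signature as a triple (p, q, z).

Answer: (1, 3, 0)

Derivation:
step 0: pivot -1 → sign −
step 1: pivot -2 → sign −
step 2: pivot -1 → sign −
step 3: pivot 2 → sign +
signature = (1, 3, 0)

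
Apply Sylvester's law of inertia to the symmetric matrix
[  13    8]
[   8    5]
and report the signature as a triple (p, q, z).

step 0: pivot 13 → sign +
step 1: pivot 1/13 → sign +
signature = (2, 0, 0)

Answer: (2, 0, 0)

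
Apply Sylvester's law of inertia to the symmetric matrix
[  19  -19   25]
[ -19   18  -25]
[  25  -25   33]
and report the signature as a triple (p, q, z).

Answer: (2, 1, 0)

Derivation:
step 0: pivot 19 → sign +
step 1: pivot -1 → sign −
step 2: pivot 2/19 → sign +
signature = (2, 1, 0)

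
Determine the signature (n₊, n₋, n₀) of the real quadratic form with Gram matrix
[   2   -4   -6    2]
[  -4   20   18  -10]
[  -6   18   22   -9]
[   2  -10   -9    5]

step 0: pivot 2 → sign +
step 1: pivot 12 → sign +
step 2: pivot 1 → sign +
step 3: row/col 3 already zero → sign 0
signature = (3, 0, 1)

Answer: (3, 0, 1)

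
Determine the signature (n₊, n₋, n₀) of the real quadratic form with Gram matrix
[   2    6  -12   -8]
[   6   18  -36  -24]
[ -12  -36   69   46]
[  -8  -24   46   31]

Answer: (2, 1, 1)

Derivation:
step 0: pivot 2 → sign +
step 1: pivot -3 → sign −
step 2: pivot 1/3 → sign +
step 3: row/col 3 already zero → sign 0
signature = (2, 1, 1)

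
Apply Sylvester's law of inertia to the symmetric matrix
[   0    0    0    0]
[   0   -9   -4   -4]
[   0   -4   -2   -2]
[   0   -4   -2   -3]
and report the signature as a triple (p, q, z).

step 0: pivot -9 → sign −
step 1: pivot -2/9 → sign −
step 2: pivot -1 → sign −
step 3: row/col 3 already zero → sign 0
signature = (0, 3, 1)

Answer: (0, 3, 1)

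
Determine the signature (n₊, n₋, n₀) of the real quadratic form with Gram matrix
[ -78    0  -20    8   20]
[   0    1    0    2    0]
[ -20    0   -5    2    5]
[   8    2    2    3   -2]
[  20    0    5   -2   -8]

step 0: pivot -78 → sign −
step 1: pivot 1 → sign +
step 2: pivot 5/39 → sign +
step 3: pivot -1/5 → sign −
step 4: pivot -3 → sign −
signature = (2, 3, 0)

Answer: (2, 3, 0)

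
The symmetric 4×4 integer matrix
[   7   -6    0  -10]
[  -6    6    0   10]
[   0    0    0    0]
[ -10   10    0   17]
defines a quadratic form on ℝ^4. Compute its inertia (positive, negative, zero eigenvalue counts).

step 0: pivot 7 → sign +
step 1: pivot 6/7 → sign +
step 2: pivot 1/3 → sign +
step 3: row/col 3 already zero → sign 0
signature = (3, 0, 1)

Answer: (3, 0, 1)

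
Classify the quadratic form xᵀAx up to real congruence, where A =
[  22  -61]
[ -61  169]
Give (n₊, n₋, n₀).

step 0: pivot 22 → sign +
step 1: pivot -3/22 → sign −
signature = (1, 1, 0)

Answer: (1, 1, 0)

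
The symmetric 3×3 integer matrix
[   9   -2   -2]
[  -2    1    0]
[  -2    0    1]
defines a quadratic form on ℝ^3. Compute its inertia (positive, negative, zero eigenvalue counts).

Answer: (3, 0, 0)

Derivation:
step 0: pivot 9 → sign +
step 1: pivot 5/9 → sign +
step 2: pivot 1/5 → sign +
signature = (3, 0, 0)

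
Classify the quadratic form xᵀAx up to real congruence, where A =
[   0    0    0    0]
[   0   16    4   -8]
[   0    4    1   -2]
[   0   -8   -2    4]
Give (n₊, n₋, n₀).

Answer: (1, 0, 3)

Derivation:
step 0: pivot 16 → sign +
step 1: row/col 1 already zero → sign 0
step 2: row/col 2 already zero → sign 0
step 3: row/col 3 already zero → sign 0
signature = (1, 0, 3)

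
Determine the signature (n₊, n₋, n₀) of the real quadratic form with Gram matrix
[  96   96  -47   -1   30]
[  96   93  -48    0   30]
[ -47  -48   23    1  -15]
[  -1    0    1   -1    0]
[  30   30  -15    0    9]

step 0: pivot 96 → sign +
step 1: pivot -3 → sign −
step 2: pivot 31/96 → sign +
step 3: pivot -24/31 → sign −
step 4: pivot -3/8 → sign −
signature = (2, 3, 0)

Answer: (2, 3, 0)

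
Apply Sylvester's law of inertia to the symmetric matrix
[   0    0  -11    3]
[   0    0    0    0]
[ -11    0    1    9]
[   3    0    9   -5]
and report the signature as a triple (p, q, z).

step 0: pivot 1 → sign +
step 1: pivot -121 → sign −
step 2: pivot -2/121 → sign −
step 3: row/col 3 already zero → sign 0
signature = (1, 2, 1)

Answer: (1, 2, 1)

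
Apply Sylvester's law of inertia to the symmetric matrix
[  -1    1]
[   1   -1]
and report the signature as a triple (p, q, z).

Answer: (0, 1, 1)

Derivation:
step 0: pivot -1 → sign −
step 1: row/col 1 already zero → sign 0
signature = (0, 1, 1)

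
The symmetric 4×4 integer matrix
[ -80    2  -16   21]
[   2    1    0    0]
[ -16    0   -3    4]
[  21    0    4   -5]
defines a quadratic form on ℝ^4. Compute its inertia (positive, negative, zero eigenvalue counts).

Answer: (3, 1, 0)

Derivation:
step 0: pivot -80 → sign −
step 1: pivot 21/20 → sign +
step 2: pivot 1/21 → sign +
step 3: pivot 1/4 → sign +
signature = (3, 1, 0)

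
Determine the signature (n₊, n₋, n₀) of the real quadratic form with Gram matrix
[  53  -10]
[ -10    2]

Answer: (2, 0, 0)

Derivation:
step 0: pivot 53 → sign +
step 1: pivot 6/53 → sign +
signature = (2, 0, 0)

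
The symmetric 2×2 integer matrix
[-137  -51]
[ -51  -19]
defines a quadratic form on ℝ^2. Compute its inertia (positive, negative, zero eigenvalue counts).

Answer: (0, 2, 0)

Derivation:
step 0: pivot -137 → sign −
step 1: pivot -2/137 → sign −
signature = (0, 2, 0)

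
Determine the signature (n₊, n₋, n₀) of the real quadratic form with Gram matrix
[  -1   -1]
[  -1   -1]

Answer: (0, 1, 1)

Derivation:
step 0: pivot -1 → sign −
step 1: row/col 1 already zero → sign 0
signature = (0, 1, 1)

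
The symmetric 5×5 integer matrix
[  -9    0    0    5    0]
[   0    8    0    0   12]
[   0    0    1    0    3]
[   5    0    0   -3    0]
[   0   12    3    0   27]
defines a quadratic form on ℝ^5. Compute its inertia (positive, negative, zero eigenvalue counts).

Answer: (2, 2, 1)

Derivation:
step 0: pivot -9 → sign −
step 1: pivot 8 → sign +
step 2: pivot 1 → sign +
step 3: pivot -2/9 → sign −
step 4: row/col 4 already zero → sign 0
signature = (2, 2, 1)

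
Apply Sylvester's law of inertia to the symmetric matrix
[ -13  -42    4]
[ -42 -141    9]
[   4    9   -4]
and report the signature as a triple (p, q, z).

Answer: (1, 2, 0)

Derivation:
step 0: pivot -13 → sign −
step 1: pivot -69/13 → sign −
step 2: pivot 3/23 → sign +
signature = (1, 2, 0)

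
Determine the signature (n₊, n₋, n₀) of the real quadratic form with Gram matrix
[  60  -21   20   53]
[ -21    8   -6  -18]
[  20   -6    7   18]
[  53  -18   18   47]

step 0: pivot 60 → sign +
step 1: pivot 13/20 → sign +
step 2: pivot -47/39 → sign −
step 3: pivot -3/47 → sign −
signature = (2, 2, 0)

Answer: (2, 2, 0)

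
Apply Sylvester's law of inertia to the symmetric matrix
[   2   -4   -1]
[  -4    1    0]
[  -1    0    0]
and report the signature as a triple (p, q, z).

Answer: (2, 1, 0)

Derivation:
step 0: pivot 2 → sign +
step 1: pivot -7 → sign −
step 2: pivot 1/14 → sign +
signature = (2, 1, 0)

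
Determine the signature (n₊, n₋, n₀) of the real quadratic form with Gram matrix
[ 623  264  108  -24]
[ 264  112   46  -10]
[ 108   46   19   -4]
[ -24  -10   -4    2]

step 0: pivot 623 → sign +
step 1: pivot 80/623 → sign +
step 2: pivot -3/20 → sign −
step 3: pivot 1 → sign +
signature = (3, 1, 0)

Answer: (3, 1, 0)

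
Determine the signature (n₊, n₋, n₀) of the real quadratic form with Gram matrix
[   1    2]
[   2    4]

step 0: pivot 1 → sign +
step 1: row/col 1 already zero → sign 0
signature = (1, 0, 1)

Answer: (1, 0, 1)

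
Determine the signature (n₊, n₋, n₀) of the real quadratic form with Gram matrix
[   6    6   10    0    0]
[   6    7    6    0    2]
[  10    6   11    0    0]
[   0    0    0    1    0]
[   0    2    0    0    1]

Answer: (3, 2, 0)

Derivation:
step 0: pivot 6 → sign +
step 1: pivot 1 → sign +
step 2: pivot -65/3 → sign −
step 3: pivot 1 → sign +
step 4: pivot -3/65 → sign −
signature = (3, 2, 0)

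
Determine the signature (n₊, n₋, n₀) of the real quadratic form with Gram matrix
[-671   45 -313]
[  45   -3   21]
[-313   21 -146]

Answer: (1, 1, 1)

Derivation:
step 0: pivot -671 → sign −
step 1: pivot 12/671 → sign +
step 2: row/col 2 already zero → sign 0
signature = (1, 1, 1)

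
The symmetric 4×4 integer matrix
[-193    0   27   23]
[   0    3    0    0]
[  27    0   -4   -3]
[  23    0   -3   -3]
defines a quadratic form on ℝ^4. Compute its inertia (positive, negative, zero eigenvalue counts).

step 0: pivot -193 → sign −
step 1: pivot 3 → sign +
step 2: pivot -43/193 → sign −
step 3: pivot -2/43 → sign −
signature = (1, 3, 0)

Answer: (1, 3, 0)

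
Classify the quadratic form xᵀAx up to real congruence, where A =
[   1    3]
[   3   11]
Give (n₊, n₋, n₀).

step 0: pivot 1 → sign +
step 1: pivot 2 → sign +
signature = (2, 0, 0)

Answer: (2, 0, 0)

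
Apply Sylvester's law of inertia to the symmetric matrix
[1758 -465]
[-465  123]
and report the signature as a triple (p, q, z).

Answer: (2, 0, 0)

Derivation:
step 0: pivot 1758 → sign +
step 1: pivot 3/586 → sign +
signature = (2, 0, 0)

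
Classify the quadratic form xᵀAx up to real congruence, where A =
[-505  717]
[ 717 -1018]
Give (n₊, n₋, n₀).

Answer: (0, 2, 0)

Derivation:
step 0: pivot -505 → sign −
step 1: pivot -1/505 → sign −
signature = (0, 2, 0)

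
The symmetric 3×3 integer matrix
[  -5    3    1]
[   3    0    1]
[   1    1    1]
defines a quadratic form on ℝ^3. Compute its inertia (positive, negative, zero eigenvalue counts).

Answer: (1, 2, 0)

Derivation:
step 0: pivot -5 → sign −
step 1: pivot 9/5 → sign +
step 2: pivot -2/9 → sign −
signature = (1, 2, 0)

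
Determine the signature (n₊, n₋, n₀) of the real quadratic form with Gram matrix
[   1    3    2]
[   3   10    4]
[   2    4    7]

Answer: (2, 1, 0)

Derivation:
step 0: pivot 1 → sign +
step 1: pivot 1 → sign +
step 2: pivot -1 → sign −
signature = (2, 1, 0)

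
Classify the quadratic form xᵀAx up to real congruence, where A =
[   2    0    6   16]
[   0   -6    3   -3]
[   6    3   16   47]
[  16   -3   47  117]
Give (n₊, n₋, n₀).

step 0: pivot 2 → sign +
step 1: pivot -6 → sign −
step 2: pivot -1/2 → sign −
step 3: pivot 3 → sign +
signature = (2, 2, 0)

Answer: (2, 2, 0)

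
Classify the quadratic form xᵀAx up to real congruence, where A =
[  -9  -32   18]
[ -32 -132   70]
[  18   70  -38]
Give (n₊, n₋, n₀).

step 0: pivot -9 → sign −
step 1: pivot -164/9 → sign −
step 2: pivot -1/41 → sign −
signature = (0, 3, 0)

Answer: (0, 3, 0)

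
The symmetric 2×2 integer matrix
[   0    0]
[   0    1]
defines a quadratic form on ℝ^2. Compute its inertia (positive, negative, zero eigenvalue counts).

Answer: (1, 0, 1)

Derivation:
step 0: pivot 1 → sign +
step 1: row/col 1 already zero → sign 0
signature = (1, 0, 1)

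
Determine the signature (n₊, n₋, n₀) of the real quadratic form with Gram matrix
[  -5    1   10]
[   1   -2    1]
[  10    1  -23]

Answer: (1, 2, 0)

Derivation:
step 0: pivot -5 → sign −
step 1: pivot -9/5 → sign −
step 2: pivot 2 → sign +
signature = (1, 2, 0)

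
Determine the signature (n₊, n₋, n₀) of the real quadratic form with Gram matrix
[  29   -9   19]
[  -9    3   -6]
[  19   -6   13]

Answer: (3, 0, 0)

Derivation:
step 0: pivot 29 → sign +
step 1: pivot 6/29 → sign +
step 2: pivot 1/2 → sign +
signature = (3, 0, 0)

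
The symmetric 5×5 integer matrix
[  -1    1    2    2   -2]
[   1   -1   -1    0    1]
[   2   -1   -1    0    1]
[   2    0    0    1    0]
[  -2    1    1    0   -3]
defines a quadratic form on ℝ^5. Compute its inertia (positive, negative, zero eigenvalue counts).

Answer: (2, 3, 0)

Derivation:
step 0: pivot -1 → sign −
step 1: pivot 3 → sign +
step 2: pivot -1/3 → sign −
step 3: pivot 1 → sign +
step 4: pivot -2 → sign −
signature = (2, 3, 0)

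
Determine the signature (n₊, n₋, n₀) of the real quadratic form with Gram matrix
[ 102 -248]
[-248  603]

Answer: (2, 0, 0)

Derivation:
step 0: pivot 102 → sign +
step 1: pivot 1/51 → sign +
signature = (2, 0, 0)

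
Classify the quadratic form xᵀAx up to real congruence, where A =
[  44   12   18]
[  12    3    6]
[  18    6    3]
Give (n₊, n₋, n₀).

Answer: (1, 1, 1)

Derivation:
step 0: pivot 44 → sign +
step 1: pivot -3/11 → sign −
step 2: row/col 2 already zero → sign 0
signature = (1, 1, 1)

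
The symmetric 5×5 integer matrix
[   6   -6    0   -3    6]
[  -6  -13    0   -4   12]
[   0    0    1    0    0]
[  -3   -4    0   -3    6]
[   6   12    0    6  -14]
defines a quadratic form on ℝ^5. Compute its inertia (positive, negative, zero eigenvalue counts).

Answer: (2, 3, 0)

Derivation:
step 0: pivot 6 → sign +
step 1: pivot -19 → sign −
step 2: pivot 1 → sign +
step 3: pivot -73/38 → sign −
step 4: pivot -2/73 → sign −
signature = (2, 3, 0)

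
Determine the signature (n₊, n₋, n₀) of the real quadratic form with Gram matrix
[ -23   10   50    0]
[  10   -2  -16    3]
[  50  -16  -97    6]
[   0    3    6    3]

Answer: (1, 3, 0)

Derivation:
step 0: pivot -23 → sign −
step 1: pivot 54/23 → sign +
step 2: pivot -7/3 → sign −
step 3: pivot -1/14 → sign −
signature = (1, 3, 0)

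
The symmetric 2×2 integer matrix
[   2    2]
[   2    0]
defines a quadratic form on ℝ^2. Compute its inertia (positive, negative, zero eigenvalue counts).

step 0: pivot 2 → sign +
step 1: pivot -2 → sign −
signature = (1, 1, 0)

Answer: (1, 1, 0)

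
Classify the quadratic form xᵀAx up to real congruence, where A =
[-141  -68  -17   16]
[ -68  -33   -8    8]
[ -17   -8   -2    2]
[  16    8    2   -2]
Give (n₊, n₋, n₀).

step 0: pivot -141 → sign −
step 1: pivot -29/141 → sign −
step 2: pivot 7/29 → sign +
step 3: pivot -2/7 → sign −
signature = (1, 3, 0)

Answer: (1, 3, 0)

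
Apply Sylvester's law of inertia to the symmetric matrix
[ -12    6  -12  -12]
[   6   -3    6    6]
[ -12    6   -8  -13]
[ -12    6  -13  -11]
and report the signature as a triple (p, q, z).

Answer: (2, 1, 1)

Derivation:
step 0: pivot -12 → sign −
step 1: pivot 4 → sign +
step 2: pivot 3/4 → sign +
step 3: row/col 3 already zero → sign 0
signature = (2, 1, 1)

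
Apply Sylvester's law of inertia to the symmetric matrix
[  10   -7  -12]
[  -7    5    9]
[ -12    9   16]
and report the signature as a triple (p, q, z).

step 0: pivot 10 → sign +
step 1: pivot 1/10 → sign +
step 2: pivot -2 → sign −
signature = (2, 1, 0)

Answer: (2, 1, 0)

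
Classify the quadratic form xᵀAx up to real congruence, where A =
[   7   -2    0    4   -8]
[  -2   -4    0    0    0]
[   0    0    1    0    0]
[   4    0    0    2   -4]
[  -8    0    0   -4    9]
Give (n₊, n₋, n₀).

step 0: pivot 7 → sign +
step 1: pivot -32/7 → sign −
step 2: pivot 1 → sign +
step 3: pivot 1 → sign +
step 4: row/col 4 already zero → sign 0
signature = (3, 1, 1)

Answer: (3, 1, 1)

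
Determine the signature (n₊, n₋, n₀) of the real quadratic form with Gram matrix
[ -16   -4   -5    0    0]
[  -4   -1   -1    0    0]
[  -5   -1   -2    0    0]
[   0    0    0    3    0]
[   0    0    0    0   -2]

Answer: (2, 3, 0)

Derivation:
step 0: pivot -16 → sign −
step 1: pivot -7/16 → sign −
step 2: pivot 1/7 → sign +
step 3: pivot 3 → sign +
step 4: pivot -2 → sign −
signature = (2, 3, 0)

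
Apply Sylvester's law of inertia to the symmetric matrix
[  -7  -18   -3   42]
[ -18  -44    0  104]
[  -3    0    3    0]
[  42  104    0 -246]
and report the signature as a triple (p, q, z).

Answer: (1, 3, 0)

Derivation:
step 0: pivot -7 → sign −
step 1: pivot 16/7 → sign +
step 2: pivot -87/4 → sign −
step 3: pivot -2/29 → sign −
signature = (1, 3, 0)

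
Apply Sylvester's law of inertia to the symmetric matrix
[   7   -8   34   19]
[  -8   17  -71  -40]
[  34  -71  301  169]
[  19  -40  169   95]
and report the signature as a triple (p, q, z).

step 0: pivot 7 → sign +
step 1: pivot 55/7 → sign +
step 2: pivot 48/11 → sign +
step 3: pivot 3/80 → sign +
signature = (4, 0, 0)

Answer: (4, 0, 0)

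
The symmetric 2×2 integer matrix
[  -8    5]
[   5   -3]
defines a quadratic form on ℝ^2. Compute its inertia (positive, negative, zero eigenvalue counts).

step 0: pivot -8 → sign −
step 1: pivot 1/8 → sign +
signature = (1, 1, 0)

Answer: (1, 1, 0)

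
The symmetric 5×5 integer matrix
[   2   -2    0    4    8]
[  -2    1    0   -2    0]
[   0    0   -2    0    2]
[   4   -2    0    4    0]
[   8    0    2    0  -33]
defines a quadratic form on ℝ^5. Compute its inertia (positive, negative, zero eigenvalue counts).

Answer: (2, 2, 1)

Derivation:
step 0: pivot 2 → sign +
step 1: pivot -1 → sign −
step 2: pivot -2 → sign −
step 3: pivot 1 → sign +
step 4: row/col 4 already zero → sign 0
signature = (2, 2, 1)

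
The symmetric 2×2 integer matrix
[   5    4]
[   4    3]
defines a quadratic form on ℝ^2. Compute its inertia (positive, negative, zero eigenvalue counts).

Answer: (1, 1, 0)

Derivation:
step 0: pivot 5 → sign +
step 1: pivot -1/5 → sign −
signature = (1, 1, 0)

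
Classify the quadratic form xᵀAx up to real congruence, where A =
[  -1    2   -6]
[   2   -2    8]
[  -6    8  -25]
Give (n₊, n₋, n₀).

Answer: (2, 1, 0)

Derivation:
step 0: pivot -1 → sign −
step 1: pivot 2 → sign +
step 2: pivot 3 → sign +
signature = (2, 1, 0)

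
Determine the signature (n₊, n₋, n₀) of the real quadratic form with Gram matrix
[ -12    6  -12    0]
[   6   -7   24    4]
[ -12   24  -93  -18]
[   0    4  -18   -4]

step 0: pivot -12 → sign −
step 1: pivot -4 → sign −
step 2: row/col 2 already zero → sign 0
step 3: row/col 3 already zero → sign 0
signature = (0, 2, 2)

Answer: (0, 2, 2)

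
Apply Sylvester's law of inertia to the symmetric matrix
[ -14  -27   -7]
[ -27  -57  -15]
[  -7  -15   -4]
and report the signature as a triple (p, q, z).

step 0: pivot -14 → sign −
step 1: pivot -69/14 → sign −
step 2: pivot -1/23 → sign −
signature = (0, 3, 0)

Answer: (0, 3, 0)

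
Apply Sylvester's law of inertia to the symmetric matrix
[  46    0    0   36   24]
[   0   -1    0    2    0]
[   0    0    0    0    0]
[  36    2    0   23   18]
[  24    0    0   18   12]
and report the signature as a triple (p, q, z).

step 0: pivot 46 → sign +
step 1: pivot -1 → sign −
step 2: pivot -27/23 → sign −
step 3: row/col 3 already zero → sign 0
step 4: row/col 4 already zero → sign 0
signature = (1, 2, 2)

Answer: (1, 2, 2)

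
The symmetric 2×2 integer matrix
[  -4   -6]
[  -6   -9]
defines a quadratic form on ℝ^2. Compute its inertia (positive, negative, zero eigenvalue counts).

step 0: pivot -4 → sign −
step 1: row/col 1 already zero → sign 0
signature = (0, 1, 1)

Answer: (0, 1, 1)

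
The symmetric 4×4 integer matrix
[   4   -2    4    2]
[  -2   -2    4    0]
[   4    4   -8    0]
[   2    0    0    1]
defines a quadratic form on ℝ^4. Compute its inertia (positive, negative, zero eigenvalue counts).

step 0: pivot 4 → sign +
step 1: pivot -3 → sign −
step 2: pivot 1/3 → sign +
step 3: row/col 3 already zero → sign 0
signature = (2, 1, 1)

Answer: (2, 1, 1)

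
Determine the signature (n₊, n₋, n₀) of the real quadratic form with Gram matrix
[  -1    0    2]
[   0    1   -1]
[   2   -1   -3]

Answer: (1, 1, 1)

Derivation:
step 0: pivot -1 → sign −
step 1: pivot 1 → sign +
step 2: row/col 2 already zero → sign 0
signature = (1, 1, 1)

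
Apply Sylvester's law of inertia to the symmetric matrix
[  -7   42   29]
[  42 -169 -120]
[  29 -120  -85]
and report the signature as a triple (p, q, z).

step 0: pivot -7 → sign −
step 1: pivot 83 → sign +
step 2: pivot 6/581 → sign +
signature = (2, 1, 0)

Answer: (2, 1, 0)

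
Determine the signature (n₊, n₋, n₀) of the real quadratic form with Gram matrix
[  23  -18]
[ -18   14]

Answer: (1, 1, 0)

Derivation:
step 0: pivot 23 → sign +
step 1: pivot -2/23 → sign −
signature = (1, 1, 0)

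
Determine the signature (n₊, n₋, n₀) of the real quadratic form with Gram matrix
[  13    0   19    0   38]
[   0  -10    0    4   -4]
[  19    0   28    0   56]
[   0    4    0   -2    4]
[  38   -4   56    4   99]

step 0: pivot 13 → sign +
step 1: pivot -10 → sign −
step 2: pivot 3/13 → sign +
step 3: pivot -2/5 → sign −
step 4: pivot 3 → sign +
signature = (3, 2, 0)

Answer: (3, 2, 0)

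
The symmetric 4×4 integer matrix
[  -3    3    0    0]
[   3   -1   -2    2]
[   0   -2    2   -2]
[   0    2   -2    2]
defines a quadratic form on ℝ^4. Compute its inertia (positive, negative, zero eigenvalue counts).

Answer: (1, 1, 2)

Derivation:
step 0: pivot -3 → sign −
step 1: pivot 2 → sign +
step 2: row/col 2 already zero → sign 0
step 3: row/col 3 already zero → sign 0
signature = (1, 1, 2)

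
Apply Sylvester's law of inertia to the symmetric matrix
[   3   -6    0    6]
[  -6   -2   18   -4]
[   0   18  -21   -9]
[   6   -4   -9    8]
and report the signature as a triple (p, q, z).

Answer: (2, 2, 0)

Derivation:
step 0: pivot 3 → sign +
step 1: pivot -14 → sign −
step 2: pivot 15/7 → sign +
step 3: pivot -1/5 → sign −
signature = (2, 2, 0)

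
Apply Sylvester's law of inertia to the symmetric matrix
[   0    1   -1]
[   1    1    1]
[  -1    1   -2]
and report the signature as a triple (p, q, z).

step 0: pivot 1 → sign +
step 1: pivot -1 → sign −
step 2: pivot 1 → sign +
signature = (2, 1, 0)

Answer: (2, 1, 0)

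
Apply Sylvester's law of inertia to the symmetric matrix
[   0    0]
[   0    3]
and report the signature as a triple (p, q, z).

step 0: pivot 3 → sign +
step 1: row/col 1 already zero → sign 0
signature = (1, 0, 1)

Answer: (1, 0, 1)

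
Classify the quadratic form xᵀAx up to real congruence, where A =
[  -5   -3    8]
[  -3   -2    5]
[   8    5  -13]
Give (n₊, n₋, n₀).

step 0: pivot -5 → sign −
step 1: pivot -1/5 → sign −
step 2: row/col 2 already zero → sign 0
signature = (0, 2, 1)

Answer: (0, 2, 1)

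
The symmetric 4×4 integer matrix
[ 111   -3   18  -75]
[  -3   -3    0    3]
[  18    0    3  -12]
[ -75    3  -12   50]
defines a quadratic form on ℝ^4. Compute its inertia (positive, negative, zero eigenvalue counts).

step 0: pivot 111 → sign +
step 1: pivot -114/37 → sign −
step 2: pivot 3/19 → sign +
step 3: pivot -1 → sign −
signature = (2, 2, 0)

Answer: (2, 2, 0)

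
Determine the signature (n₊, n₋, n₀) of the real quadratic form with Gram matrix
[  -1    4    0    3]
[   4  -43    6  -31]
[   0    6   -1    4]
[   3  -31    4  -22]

Answer: (2, 2, 0)

Derivation:
step 0: pivot -1 → sign −
step 1: pivot -27 → sign −
step 2: pivot 1/3 → sign +
step 3: pivot 2/9 → sign +
signature = (2, 2, 0)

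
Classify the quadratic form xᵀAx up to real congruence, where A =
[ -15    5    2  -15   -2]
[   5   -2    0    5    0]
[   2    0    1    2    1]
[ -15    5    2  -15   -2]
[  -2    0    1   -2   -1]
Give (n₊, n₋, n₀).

Answer: (2, 2, 1)

Derivation:
step 0: pivot -15 → sign −
step 1: pivot -1/3 → sign −
step 2: pivot 13/5 → sign +
step 3: pivot 6/13 → sign +
step 4: row/col 4 already zero → sign 0
signature = (2, 2, 1)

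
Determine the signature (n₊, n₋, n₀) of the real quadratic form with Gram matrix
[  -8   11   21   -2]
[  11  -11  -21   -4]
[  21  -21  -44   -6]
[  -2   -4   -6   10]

Answer: (2, 2, 0)

Derivation:
step 0: pivot -8 → sign −
step 1: pivot 33/8 → sign +
step 2: pivot -43/11 → sign −
step 3: pivot 6/43 → sign +
signature = (2, 2, 0)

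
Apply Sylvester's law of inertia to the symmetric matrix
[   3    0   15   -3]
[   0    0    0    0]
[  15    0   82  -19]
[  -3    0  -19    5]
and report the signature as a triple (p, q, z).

Answer: (2, 1, 1)

Derivation:
step 0: pivot 3 → sign +
step 1: pivot 7 → sign +
step 2: pivot -2/7 → sign −
step 3: row/col 3 already zero → sign 0
signature = (2, 1, 1)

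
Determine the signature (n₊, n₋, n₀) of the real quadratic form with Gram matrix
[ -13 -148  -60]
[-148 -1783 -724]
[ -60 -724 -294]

Answer: (0, 3, 0)

Derivation:
step 0: pivot -13 → sign −
step 1: pivot -1275/13 → sign −
step 2: pivot -2/1275 → sign −
signature = (0, 3, 0)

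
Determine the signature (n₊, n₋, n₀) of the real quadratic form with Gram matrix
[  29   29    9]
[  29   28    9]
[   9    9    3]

Answer: (2, 1, 0)

Derivation:
step 0: pivot 29 → sign +
step 1: pivot -1 → sign −
step 2: pivot 6/29 → sign +
signature = (2, 1, 0)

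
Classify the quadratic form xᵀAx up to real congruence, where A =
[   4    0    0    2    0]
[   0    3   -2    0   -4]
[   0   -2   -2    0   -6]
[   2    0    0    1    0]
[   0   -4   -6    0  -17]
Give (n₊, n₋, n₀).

step 0: pivot 4 → sign +
step 1: pivot 3 → sign +
step 2: pivot -10/3 → sign −
step 3: pivot 1/5 → sign +
step 4: row/col 4 already zero → sign 0
signature = (3, 1, 1)

Answer: (3, 1, 1)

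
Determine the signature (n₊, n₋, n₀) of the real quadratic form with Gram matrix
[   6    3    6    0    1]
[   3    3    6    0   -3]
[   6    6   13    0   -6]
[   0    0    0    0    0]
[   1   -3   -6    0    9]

step 0: pivot 6 → sign +
step 1: pivot 3/2 → sign +
step 2: pivot 1 → sign +
step 3: pivot 2/3 → sign +
step 4: row/col 4 already zero → sign 0
signature = (4, 0, 1)

Answer: (4, 0, 1)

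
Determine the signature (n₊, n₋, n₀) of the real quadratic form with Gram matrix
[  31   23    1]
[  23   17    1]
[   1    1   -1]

Answer: (1, 1, 1)

Derivation:
step 0: pivot 31 → sign +
step 1: pivot -2/31 → sign −
step 2: row/col 2 already zero → sign 0
signature = (1, 1, 1)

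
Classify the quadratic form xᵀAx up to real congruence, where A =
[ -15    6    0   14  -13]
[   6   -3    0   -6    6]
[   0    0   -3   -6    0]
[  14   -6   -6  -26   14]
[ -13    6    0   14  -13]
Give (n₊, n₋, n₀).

step 0: pivot -15 → sign −
step 1: pivot -3/5 → sign −
step 2: pivot -3 → sign −
step 3: pivot -2/3 → sign −
step 4: pivot 2 → sign +
signature = (1, 4, 0)

Answer: (1, 4, 0)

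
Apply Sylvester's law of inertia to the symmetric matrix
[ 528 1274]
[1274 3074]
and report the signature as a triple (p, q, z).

step 0: pivot 528 → sign +
step 1: pivot -1/132 → sign −
signature = (1, 1, 0)

Answer: (1, 1, 0)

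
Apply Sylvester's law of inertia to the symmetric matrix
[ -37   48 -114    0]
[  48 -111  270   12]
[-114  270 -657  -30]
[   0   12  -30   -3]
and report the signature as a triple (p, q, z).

step 0: pivot -37 → sign −
step 1: pivot -1803/37 → sign −
step 2: pivot 135/601 → sign +
step 3: pivot -1/15 → sign −
signature = (1, 3, 0)

Answer: (1, 3, 0)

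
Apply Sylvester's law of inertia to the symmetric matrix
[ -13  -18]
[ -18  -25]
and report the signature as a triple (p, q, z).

Answer: (0, 2, 0)

Derivation:
step 0: pivot -13 → sign −
step 1: pivot -1/13 → sign −
signature = (0, 2, 0)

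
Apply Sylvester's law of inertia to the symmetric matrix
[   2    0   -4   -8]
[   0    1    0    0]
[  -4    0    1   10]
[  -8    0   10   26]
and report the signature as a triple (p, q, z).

Answer: (2, 2, 0)

Derivation:
step 0: pivot 2 → sign +
step 1: pivot 1 → sign +
step 2: pivot -7 → sign −
step 3: pivot -6/7 → sign −
signature = (2, 2, 0)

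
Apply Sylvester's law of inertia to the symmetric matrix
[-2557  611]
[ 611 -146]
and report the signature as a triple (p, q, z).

step 0: pivot -2557 → sign −
step 1: pivot -1/2557 → sign −
signature = (0, 2, 0)

Answer: (0, 2, 0)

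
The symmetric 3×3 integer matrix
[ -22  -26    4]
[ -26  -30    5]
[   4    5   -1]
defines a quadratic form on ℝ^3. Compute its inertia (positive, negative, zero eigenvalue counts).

step 0: pivot -22 → sign −
step 1: pivot 8/11 → sign +
step 2: pivot -3/8 → sign −
signature = (1, 2, 0)

Answer: (1, 2, 0)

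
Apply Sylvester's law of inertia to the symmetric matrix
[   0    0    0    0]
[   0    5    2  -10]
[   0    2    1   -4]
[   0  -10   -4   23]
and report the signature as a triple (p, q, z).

Answer: (3, 0, 1)

Derivation:
step 0: pivot 5 → sign +
step 1: pivot 1/5 → sign +
step 2: pivot 3 → sign +
step 3: row/col 3 already zero → sign 0
signature = (3, 0, 1)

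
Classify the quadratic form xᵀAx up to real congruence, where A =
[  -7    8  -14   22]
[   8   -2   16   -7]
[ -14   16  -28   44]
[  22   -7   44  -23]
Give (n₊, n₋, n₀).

Answer: (2, 1, 1)

Derivation:
step 0: pivot -7 → sign −
step 1: pivot 50/7 → sign +
step 2: pivot 3/50 → sign +
step 3: row/col 3 already zero → sign 0
signature = (2, 1, 1)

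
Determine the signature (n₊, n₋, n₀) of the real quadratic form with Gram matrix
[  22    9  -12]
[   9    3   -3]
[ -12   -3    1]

Answer: (1, 2, 0)

Derivation:
step 0: pivot 22 → sign +
step 1: pivot -15/22 → sign −
step 2: pivot -1/5 → sign −
signature = (1, 2, 0)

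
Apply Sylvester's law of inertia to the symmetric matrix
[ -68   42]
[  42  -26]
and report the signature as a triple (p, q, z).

step 0: pivot -68 → sign −
step 1: pivot -1/17 → sign −
signature = (0, 2, 0)

Answer: (0, 2, 0)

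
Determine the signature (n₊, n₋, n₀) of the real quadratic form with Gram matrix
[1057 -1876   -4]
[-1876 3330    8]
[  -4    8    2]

step 0: pivot 1057 → sign +
step 1: pivot 62/151 → sign +
step 2: pivot 2/217 → sign +
signature = (3, 0, 0)

Answer: (3, 0, 0)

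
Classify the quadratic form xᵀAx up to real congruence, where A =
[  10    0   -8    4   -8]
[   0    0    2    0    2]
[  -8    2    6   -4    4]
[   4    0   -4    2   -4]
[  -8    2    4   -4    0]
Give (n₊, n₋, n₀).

Answer: (3, 2, 0)

Derivation:
step 0: pivot 10 → sign +
step 1: pivot -2/5 → sign −
step 2: pivot 10 → sign +
step 3: pivot 2/5 → sign +
step 4: pivot -2 → sign −
signature = (3, 2, 0)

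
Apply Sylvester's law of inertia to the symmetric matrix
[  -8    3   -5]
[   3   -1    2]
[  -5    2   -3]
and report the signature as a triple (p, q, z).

step 0: pivot -8 → sign −
step 1: pivot 1/8 → sign +
step 2: row/col 2 already zero → sign 0
signature = (1, 1, 1)

Answer: (1, 1, 1)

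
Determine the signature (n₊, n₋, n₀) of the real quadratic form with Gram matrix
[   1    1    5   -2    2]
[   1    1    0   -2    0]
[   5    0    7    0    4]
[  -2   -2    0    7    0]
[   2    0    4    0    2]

Answer: (3, 2, 0)

Derivation:
step 0: pivot 1 → sign +
step 1: pivot -18 → sign −
step 2: pivot 25/18 → sign +
step 3: pivot 3 → sign +
step 4: pivot -2/25 → sign −
signature = (3, 2, 0)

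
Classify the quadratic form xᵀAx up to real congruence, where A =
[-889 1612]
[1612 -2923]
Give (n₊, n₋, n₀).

step 0: pivot -889 → sign −
step 1: pivot -3/889 → sign −
signature = (0, 2, 0)

Answer: (0, 2, 0)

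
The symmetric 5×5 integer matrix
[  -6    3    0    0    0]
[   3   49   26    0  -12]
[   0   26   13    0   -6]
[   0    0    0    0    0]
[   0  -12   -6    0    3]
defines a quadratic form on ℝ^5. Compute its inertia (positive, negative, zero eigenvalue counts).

step 0: pivot -6 → sign −
step 1: pivot 101/2 → sign +
step 2: pivot -39/101 → sign −
step 3: pivot 3/13 → sign +
step 4: row/col 4 already zero → sign 0
signature = (2, 2, 1)

Answer: (2, 2, 1)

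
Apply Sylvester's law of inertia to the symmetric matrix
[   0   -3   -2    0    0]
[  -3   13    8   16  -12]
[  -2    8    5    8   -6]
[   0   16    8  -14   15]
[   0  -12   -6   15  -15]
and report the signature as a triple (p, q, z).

Answer: (2, 3, 0)

Derivation:
step 0: pivot 13 → sign +
step 1: pivot -9/13 → sign −
step 2: pivot 1/9 → sign +
step 3: pivot -78 → sign −
step 4: pivot -3/26 → sign −
signature = (2, 3, 0)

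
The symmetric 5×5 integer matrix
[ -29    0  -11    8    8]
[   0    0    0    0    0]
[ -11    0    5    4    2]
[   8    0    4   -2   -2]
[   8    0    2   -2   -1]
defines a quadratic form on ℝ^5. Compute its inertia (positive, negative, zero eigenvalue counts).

step 0: pivot -29 → sign −
step 1: pivot 266/29 → sign +
step 2: pivot 2/19 → sign +
step 3: pivot 1/7 → sign +
step 4: row/col 4 already zero → sign 0
signature = (3, 1, 1)

Answer: (3, 1, 1)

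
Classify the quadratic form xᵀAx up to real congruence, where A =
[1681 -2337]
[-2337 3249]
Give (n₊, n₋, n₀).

Answer: (1, 0, 1)

Derivation:
step 0: pivot 1681 → sign +
step 1: row/col 1 already zero → sign 0
signature = (1, 0, 1)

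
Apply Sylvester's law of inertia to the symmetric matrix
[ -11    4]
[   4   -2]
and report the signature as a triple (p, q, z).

step 0: pivot -11 → sign −
step 1: pivot -6/11 → sign −
signature = (0, 2, 0)

Answer: (0, 2, 0)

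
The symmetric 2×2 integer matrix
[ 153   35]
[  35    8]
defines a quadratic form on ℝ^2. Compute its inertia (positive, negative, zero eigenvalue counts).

step 0: pivot 153 → sign +
step 1: pivot -1/153 → sign −
signature = (1, 1, 0)

Answer: (1, 1, 0)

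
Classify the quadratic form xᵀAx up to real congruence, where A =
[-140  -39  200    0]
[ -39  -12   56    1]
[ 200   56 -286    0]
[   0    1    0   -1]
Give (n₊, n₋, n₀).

Answer: (1, 3, 0)

Derivation:
step 0: pivot -140 → sign −
step 1: pivot -159/140 → sign −
step 2: pivot -34/159 → sign −
step 3: pivot 3/17 → sign +
signature = (1, 3, 0)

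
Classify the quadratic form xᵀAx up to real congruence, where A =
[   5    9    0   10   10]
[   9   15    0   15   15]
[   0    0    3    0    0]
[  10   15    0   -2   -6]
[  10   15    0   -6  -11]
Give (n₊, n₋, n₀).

step 0: pivot 5 → sign +
step 1: pivot -6/5 → sign −
step 2: pivot 3 → sign +
step 3: pivot -29/2 → sign −
step 4: pivot 3/29 → sign +
signature = (3, 2, 0)

Answer: (3, 2, 0)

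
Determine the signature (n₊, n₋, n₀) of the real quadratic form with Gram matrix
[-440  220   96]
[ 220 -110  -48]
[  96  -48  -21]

step 0: pivot -440 → sign −
step 1: pivot -3/55 → sign −
step 2: row/col 2 already zero → sign 0
signature = (0, 2, 1)

Answer: (0, 2, 1)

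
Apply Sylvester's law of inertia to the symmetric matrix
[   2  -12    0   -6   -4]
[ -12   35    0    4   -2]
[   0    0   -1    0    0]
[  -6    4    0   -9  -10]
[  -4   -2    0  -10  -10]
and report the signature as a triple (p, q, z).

Answer: (2, 3, 0)

Derivation:
step 0: pivot 2 → sign +
step 1: pivot -37 → sign −
step 2: pivot -1 → sign −
step 3: pivot 25/37 → sign +
step 4: pivot -2/25 → sign −
signature = (2, 3, 0)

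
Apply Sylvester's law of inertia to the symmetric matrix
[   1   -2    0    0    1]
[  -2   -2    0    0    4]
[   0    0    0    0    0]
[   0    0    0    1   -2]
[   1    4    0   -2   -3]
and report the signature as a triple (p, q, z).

step 0: pivot 1 → sign +
step 1: pivot -6 → sign −
step 2: pivot 1 → sign +
step 3: pivot -2 → sign −
step 4: row/col 4 already zero → sign 0
signature = (2, 2, 1)

Answer: (2, 2, 1)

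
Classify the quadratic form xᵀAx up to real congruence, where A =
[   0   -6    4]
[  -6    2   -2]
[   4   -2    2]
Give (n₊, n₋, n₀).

step 0: pivot 2 → sign +
step 1: pivot -18 → sign −
step 2: pivot 2/9 → sign +
signature = (2, 1, 0)

Answer: (2, 1, 0)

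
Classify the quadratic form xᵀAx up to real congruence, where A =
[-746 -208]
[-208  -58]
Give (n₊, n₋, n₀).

Answer: (0, 2, 0)

Derivation:
step 0: pivot -746 → sign −
step 1: pivot -2/373 → sign −
signature = (0, 2, 0)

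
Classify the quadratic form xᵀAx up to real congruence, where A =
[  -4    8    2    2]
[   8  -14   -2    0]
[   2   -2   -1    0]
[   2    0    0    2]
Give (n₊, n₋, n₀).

step 0: pivot -4 → sign −
step 1: pivot 2 → sign +
step 2: pivot -2 → sign −
step 3: pivot -1/2 → sign −
signature = (1, 3, 0)

Answer: (1, 3, 0)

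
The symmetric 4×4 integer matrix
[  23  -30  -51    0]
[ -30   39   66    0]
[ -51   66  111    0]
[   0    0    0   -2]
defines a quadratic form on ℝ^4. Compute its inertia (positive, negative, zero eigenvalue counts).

step 0: pivot 23 → sign +
step 1: pivot -3/23 → sign −
step 2: pivot -2 → sign −
step 3: row/col 3 already zero → sign 0
signature = (1, 2, 1)

Answer: (1, 2, 1)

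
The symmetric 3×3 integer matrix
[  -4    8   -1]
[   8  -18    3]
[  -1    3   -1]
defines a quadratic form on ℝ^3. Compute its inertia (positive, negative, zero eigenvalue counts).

step 0: pivot -4 → sign −
step 1: pivot -2 → sign −
step 2: pivot -1/4 → sign −
signature = (0, 3, 0)

Answer: (0, 3, 0)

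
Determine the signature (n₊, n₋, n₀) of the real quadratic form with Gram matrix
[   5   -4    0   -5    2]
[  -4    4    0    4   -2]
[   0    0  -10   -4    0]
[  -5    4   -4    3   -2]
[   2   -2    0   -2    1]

step 0: pivot 5 → sign +
step 1: pivot 4/5 → sign +
step 2: pivot -10 → sign −
step 3: pivot -2/5 → sign −
step 4: row/col 4 already zero → sign 0
signature = (2, 2, 1)

Answer: (2, 2, 1)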